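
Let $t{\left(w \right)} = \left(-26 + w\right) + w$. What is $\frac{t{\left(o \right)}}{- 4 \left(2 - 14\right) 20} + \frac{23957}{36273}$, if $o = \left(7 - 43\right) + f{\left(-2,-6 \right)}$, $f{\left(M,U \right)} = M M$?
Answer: $\frac{657805}{1160736} \approx 0.56671$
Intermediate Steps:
$f{\left(M,U \right)} = M^{2}$
$o = -32$ ($o = \left(7 - 43\right) + \left(-2\right)^{2} = -36 + 4 = -32$)
$t{\left(w \right)} = -26 + 2 w$
$\frac{t{\left(o \right)}}{- 4 \left(2 - 14\right) 20} + \frac{23957}{36273} = \frac{-26 + 2 \left(-32\right)}{- 4 \left(2 - 14\right) 20} + \frac{23957}{36273} = \frac{-26 - 64}{- 4 \left(2 - 14\right) 20} + 23957 \cdot \frac{1}{36273} = - \frac{90}{\left(-4\right) \left(-12\right) 20} + \frac{23957}{36273} = - \frac{90}{48 \cdot 20} + \frac{23957}{36273} = - \frac{90}{960} + \frac{23957}{36273} = \left(-90\right) \frac{1}{960} + \frac{23957}{36273} = - \frac{3}{32} + \frac{23957}{36273} = \frac{657805}{1160736}$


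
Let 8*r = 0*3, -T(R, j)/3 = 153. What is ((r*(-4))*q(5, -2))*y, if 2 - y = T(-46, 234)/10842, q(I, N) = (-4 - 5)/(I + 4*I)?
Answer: 0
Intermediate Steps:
q(I, N) = -9/(5*I) (q(I, N) = -9*1/(5*I) = -9/(5*I))
T(R, j) = -459 (T(R, j) = -3*153 = -459)
r = 0 (r = (0*3)/8 = (⅛)*0 = 0)
y = 7381/3614 (y = 2 - (-459)/10842 = 2 - 1*(-153/3614) = 2 + 153/3614 = 7381/3614 ≈ 2.0423)
((r*(-4))*q(5, -2))*y = ((0*(-4))*(-9/5/5))*(7381/3614) = (0*(-9/5*⅕))*(7381/3614) = (0*(-9/25))*(7381/3614) = 0*(7381/3614) = 0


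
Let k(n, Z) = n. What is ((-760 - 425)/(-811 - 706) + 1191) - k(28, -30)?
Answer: 1765456/1517 ≈ 1163.8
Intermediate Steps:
((-760 - 425)/(-811 - 706) + 1191) - k(28, -30) = ((-760 - 425)/(-811 - 706) + 1191) - 1*28 = (-1185/(-1517) + 1191) - 28 = (-1185*(-1/1517) + 1191) - 28 = (1185/1517 + 1191) - 28 = 1807932/1517 - 28 = 1765456/1517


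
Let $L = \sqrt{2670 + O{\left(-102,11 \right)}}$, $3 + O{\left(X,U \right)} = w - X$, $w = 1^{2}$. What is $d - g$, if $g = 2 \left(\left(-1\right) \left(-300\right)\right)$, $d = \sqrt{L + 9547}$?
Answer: $-600 + \sqrt{9547 + \sqrt{2770}} \approx -502.02$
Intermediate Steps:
$w = 1$
$O{\left(X,U \right)} = -2 - X$ ($O{\left(X,U \right)} = -3 - \left(-1 + X\right) = -2 - X$)
$L = \sqrt{2770}$ ($L = \sqrt{2670 - -100} = \sqrt{2670 + \left(-2 + 102\right)} = \sqrt{2670 + 100} = \sqrt{2770} \approx 52.631$)
$d = \sqrt{9547 + \sqrt{2770}}$ ($d = \sqrt{\sqrt{2770} + 9547} = \sqrt{9547 + \sqrt{2770}} \approx 97.978$)
$g = 600$ ($g = 2 \cdot 300 = 600$)
$d - g = \sqrt{9547 + \sqrt{2770}} - 600 = -600 + \sqrt{9547 + \sqrt{2770}}$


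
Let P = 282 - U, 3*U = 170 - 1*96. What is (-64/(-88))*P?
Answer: 6176/33 ≈ 187.15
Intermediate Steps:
U = 74/3 (U = (170 - 1*96)/3 = (170 - 96)/3 = (⅓)*74 = 74/3 ≈ 24.667)
P = 772/3 (P = 282 - 1*74/3 = 282 - 74/3 = 772/3 ≈ 257.33)
(-64/(-88))*P = -64/(-88)*(772/3) = -64*(-1/88)*(772/3) = (8/11)*(772/3) = 6176/33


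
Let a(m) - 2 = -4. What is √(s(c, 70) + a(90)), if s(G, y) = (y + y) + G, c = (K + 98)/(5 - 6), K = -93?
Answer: √133 ≈ 11.533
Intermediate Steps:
c = -5 (c = (-93 + 98)/(5 - 6) = 5/(-1) = 5*(-1) = -5)
a(m) = -2 (a(m) = 2 - 4 = -2)
s(G, y) = G + 2*y (s(G, y) = 2*y + G = G + 2*y)
√(s(c, 70) + a(90)) = √((-5 + 2*70) - 2) = √((-5 + 140) - 2) = √(135 - 2) = √133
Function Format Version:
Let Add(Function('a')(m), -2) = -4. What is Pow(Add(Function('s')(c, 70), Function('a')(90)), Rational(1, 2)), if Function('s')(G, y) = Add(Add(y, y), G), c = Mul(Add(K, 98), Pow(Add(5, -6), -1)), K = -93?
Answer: Pow(133, Rational(1, 2)) ≈ 11.533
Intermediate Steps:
c = -5 (c = Mul(Add(-93, 98), Pow(Add(5, -6), -1)) = Mul(5, Pow(-1, -1)) = Mul(5, -1) = -5)
Function('a')(m) = -2 (Function('a')(m) = Add(2, -4) = -2)
Function('s')(G, y) = Add(G, Mul(2, y)) (Function('s')(G, y) = Add(Mul(2, y), G) = Add(G, Mul(2, y)))
Pow(Add(Function('s')(c, 70), Function('a')(90)), Rational(1, 2)) = Pow(Add(Add(-5, Mul(2, 70)), -2), Rational(1, 2)) = Pow(Add(Add(-5, 140), -2), Rational(1, 2)) = Pow(Add(135, -2), Rational(1, 2)) = Pow(133, Rational(1, 2))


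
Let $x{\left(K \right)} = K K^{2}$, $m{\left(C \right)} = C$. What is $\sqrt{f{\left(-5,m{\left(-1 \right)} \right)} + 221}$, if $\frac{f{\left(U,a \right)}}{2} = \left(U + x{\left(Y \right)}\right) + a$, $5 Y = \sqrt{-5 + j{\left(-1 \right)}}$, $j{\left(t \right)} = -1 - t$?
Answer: $\frac{\sqrt{5225 - 2 i \sqrt{5}}}{5} \approx 14.457 - 0.0061869 i$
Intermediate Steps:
$Y = \frac{i \sqrt{5}}{5}$ ($Y = \frac{\sqrt{-5 - 0}}{5} = \frac{\sqrt{-5 + \left(-1 + 1\right)}}{5} = \frac{\sqrt{-5 + 0}}{5} = \frac{\sqrt{-5}}{5} = \frac{i \sqrt{5}}{5} \approx 0.44721 i$)
$x{\left(K \right)} = K^{3}$
$f{\left(U,a \right)} = 2 U + 2 a - \frac{2 i \sqrt{5}}{25}$ ($f{\left(U,a \right)} = 2 \left(\left(U + \left(\frac{i \sqrt{5}}{5}\right)^{3}\right) + a\right) = 2 \left(\left(U - \frac{i \sqrt{5}}{25}\right) + a\right) = 2 \left(U + a - \frac{i \sqrt{5}}{25}\right) = 2 U + 2 a - \frac{2 i \sqrt{5}}{25}$)
$\sqrt{f{\left(-5,m{\left(-1 \right)} \right)} + 221} = \sqrt{\left(2 \left(-5\right) + 2 \left(-1\right) - \frac{2 i \sqrt{5}}{25}\right) + 221} = \sqrt{\left(-10 - 2 - \frac{2 i \sqrt{5}}{25}\right) + 221} = \sqrt{\left(-12 - \frac{2 i \sqrt{5}}{25}\right) + 221} = \sqrt{209 - \frac{2 i \sqrt{5}}{25}}$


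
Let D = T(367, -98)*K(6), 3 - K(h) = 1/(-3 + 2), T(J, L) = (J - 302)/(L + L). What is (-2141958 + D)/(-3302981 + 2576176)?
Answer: 104956007/35613445 ≈ 2.9471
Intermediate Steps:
T(J, L) = (-302 + J)/(2*L) (T(J, L) = (-302 + J)/((2*L)) = (-302 + J)*(1/(2*L)) = (-302 + J)/(2*L))
K(h) = 4 (K(h) = 3 - 1/(-3 + 2) = 3 - 1/(-1) = 3 - 1*(-1) = 3 + 1 = 4)
D = -65/49 (D = ((½)*(-302 + 367)/(-98))*4 = ((½)*(-1/98)*65)*4 = -65/196*4 = -65/49 ≈ -1.3265)
(-2141958 + D)/(-3302981 + 2576176) = (-2141958 - 65/49)/(-3302981 + 2576176) = -104956007/49/(-726805) = -104956007/49*(-1/726805) = 104956007/35613445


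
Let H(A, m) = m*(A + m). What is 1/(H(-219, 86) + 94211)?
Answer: 1/82773 ≈ 1.2081e-5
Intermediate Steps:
1/(H(-219, 86) + 94211) = 1/(86*(-219 + 86) + 94211) = 1/(86*(-133) + 94211) = 1/(-11438 + 94211) = 1/82773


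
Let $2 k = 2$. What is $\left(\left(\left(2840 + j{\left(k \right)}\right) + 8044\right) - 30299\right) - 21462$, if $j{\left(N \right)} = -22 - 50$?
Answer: $-40949$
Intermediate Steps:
$k = 1$ ($k = \frac{1}{2} \cdot 2 = 1$)
$j{\left(N \right)} = -72$ ($j{\left(N \right)} = -22 - 50 = -72$)
$\left(\left(\left(2840 + j{\left(k \right)}\right) + 8044\right) - 30299\right) - 21462 = \left(\left(\left(2840 - 72\right) + 8044\right) - 30299\right) - 21462 = \left(\left(2768 + 8044\right) - 30299\right) - 21462 = \left(10812 - 30299\right) - 21462 = -19487 - 21462 = -40949$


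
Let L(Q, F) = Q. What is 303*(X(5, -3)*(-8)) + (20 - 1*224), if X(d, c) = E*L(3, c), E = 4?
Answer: -29292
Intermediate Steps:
X(d, c) = 12 (X(d, c) = 4*3 = 12)
303*(X(5, -3)*(-8)) + (20 - 1*224) = 303*(12*(-8)) + (20 - 1*224) = 303*(-96) + (20 - 224) = -29088 - 204 = -29292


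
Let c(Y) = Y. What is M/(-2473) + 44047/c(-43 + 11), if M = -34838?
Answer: -107813415/79136 ≈ -1362.4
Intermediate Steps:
M/(-2473) + 44047/c(-43 + 11) = -34838/(-2473) + 44047/(-43 + 11) = -34838*(-1/2473) + 44047/(-32) = 34838/2473 + 44047*(-1/32) = 34838/2473 - 44047/32 = -107813415/79136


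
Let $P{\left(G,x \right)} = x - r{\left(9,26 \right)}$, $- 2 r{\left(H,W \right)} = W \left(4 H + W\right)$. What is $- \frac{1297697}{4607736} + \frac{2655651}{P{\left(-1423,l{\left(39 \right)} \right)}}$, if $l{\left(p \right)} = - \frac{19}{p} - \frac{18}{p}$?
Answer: $\frac{477184266136595}{144669087192} \approx 3298.5$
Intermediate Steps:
$l{\left(p \right)} = - \frac{37}{p}$
$r{\left(H,W \right)} = - \frac{W \left(W + 4 H\right)}{2}$ ($r{\left(H,W \right)} = - \frac{W \left(4 H + W\right)}{2} = - \frac{W \left(W + 4 H\right)}{2}$)
$P{\left(G,x \right)} = 806 + x$ ($P{\left(G,x \right)} = x - \left(- \frac{1}{2}\right) 26 \left(26 + 4 \cdot 9\right) = x - \left(- \frac{1}{2}\right) 26 \left(26 + 36\right) = x - \left(- \frac{1}{2}\right) 26 \cdot 62 = x - -806 = x + 806 = 806 + x$)
$- \frac{1297697}{4607736} + \frac{2655651}{P{\left(-1423,l{\left(39 \right)} \right)}} = - \frac{1297697}{4607736} + \frac{2655651}{806 - \frac{37}{39}} = - \frac{1297697}{4607736} + \frac{2655651}{\frac{31397}{39}} = - \frac{1297697}{4607736} + 2655651 \cdot \frac{39}{31397} = - \frac{1297697}{4607736} + \frac{103570389}{31397} = \frac{477184266136595}{144669087192}$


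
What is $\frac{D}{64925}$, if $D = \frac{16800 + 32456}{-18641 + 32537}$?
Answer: $\frac{6157}{112774725} \approx 5.4596 \cdot 10^{-5}$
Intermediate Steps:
$D = \frac{6157}{1737}$ ($D = \frac{49256}{13896} = 49256 \cdot \frac{1}{13896} = \frac{6157}{1737} \approx 3.5446$)
$\frac{D}{64925} = \frac{6157}{1737 \cdot 64925} = \frac{6157}{1737} \cdot \frac{1}{64925} = \frac{6157}{112774725}$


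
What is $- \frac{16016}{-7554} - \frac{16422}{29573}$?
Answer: $\frac{174794690}{111697221} \approx 1.5649$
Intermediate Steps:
$- \frac{16016}{-7554} - \frac{16422}{29573} = \left(-16016\right) \left(- \frac{1}{7554}\right) - \frac{16422}{29573} = \frac{8008}{3777} - \frac{16422}{29573} = \frac{174794690}{111697221}$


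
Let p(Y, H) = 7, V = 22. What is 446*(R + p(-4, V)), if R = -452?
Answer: -198470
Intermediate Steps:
446*(R + p(-4, V)) = 446*(-452 + 7) = 446*(-445) = -198470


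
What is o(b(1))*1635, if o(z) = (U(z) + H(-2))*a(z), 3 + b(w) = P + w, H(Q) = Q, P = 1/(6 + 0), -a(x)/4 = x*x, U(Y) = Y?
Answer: 1516735/18 ≈ 84263.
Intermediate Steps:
a(x) = -4*x² (a(x) = -4*x*x = -4*x²)
P = ⅙ (P = 1/6 = ⅙ ≈ 0.16667)
b(w) = -17/6 + w (b(w) = -3 + (⅙ + w) = -17/6 + w)
o(z) = -4*z²*(-2 + z) (o(z) = (z - 2)*(-4*z²) = (-2 + z)*(-4*z²) = -4*z²*(-2 + z))
o(b(1))*1635 = (4*(-17/6 + 1)²*(2 - (-17/6 + 1)))*1635 = (4*(-11/6)²*(2 - 1*(-11/6)))*1635 = (4*(121/36)*(2 + 11/6))*1635 = (4*(121/36)*(23/6))*1635 = (2783/54)*1635 = 1516735/18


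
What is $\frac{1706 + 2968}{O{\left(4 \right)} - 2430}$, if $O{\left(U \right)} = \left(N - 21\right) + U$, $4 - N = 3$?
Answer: $- \frac{2337}{1223} \approx -1.9109$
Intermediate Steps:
$N = 1$ ($N = 4 - 3 = 1$)
$O{\left(U \right)} = -20 + U$ ($O{\left(U \right)} = \left(1 - 21\right) + U = -20 + U$)
$\frac{1706 + 2968}{O{\left(4 \right)} - 2430} = \frac{1706 + 2968}{\left(-20 + 4\right) - 2430} = \frac{4674}{-16 - 2430} = \frac{4674}{-2446} = 4674 \left(- \frac{1}{2446}\right) = - \frac{2337}{1223}$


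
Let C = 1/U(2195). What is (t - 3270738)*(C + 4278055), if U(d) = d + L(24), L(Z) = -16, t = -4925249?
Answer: -76402022425352002/2179 ≈ -3.5063e+13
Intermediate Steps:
U(d) = -16 + d (U(d) = d - 16 = -16 + d)
C = 1/2179 (C = 1/(-16 + 2195) = 1/2179 ≈ 0.00045893)
(t - 3270738)*(C + 4278055) = (-4925249 - 3270738)*(1/2179 + 4278055) = -8195987*9321881846/2179 = -76402022425352002/2179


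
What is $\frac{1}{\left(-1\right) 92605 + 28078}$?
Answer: $- \frac{1}{64527} \approx -1.5497 \cdot 10^{-5}$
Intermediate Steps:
$\frac{1}{\left(-1\right) 92605 + 28078} = \frac{1}{-92605 + 28078} = \frac{1}{-64527} = - \frac{1}{64527}$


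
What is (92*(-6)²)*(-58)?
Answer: -192096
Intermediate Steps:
(92*(-6)²)*(-58) = (92*36)*(-58) = 3312*(-58) = -192096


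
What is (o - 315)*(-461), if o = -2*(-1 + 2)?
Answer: 146137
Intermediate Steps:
o = -2 (o = -2*1 = -2)
(o - 315)*(-461) = (-2 - 315)*(-461) = -317*(-461) = 146137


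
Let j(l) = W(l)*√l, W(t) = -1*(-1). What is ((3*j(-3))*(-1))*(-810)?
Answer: 2430*I*√3 ≈ 4208.9*I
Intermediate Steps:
W(t) = 1
j(l) = √l (j(l) = 1*√l = √l)
((3*j(-3))*(-1))*(-810) = ((3*√(-3))*(-1))*(-810) = ((3*(I*√3))*(-1))*(-810) = ((3*I*√3)*(-1))*(-810) = -3*I*√3*(-810) = 2430*I*√3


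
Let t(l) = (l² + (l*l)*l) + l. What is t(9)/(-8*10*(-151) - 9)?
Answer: 819/12071 ≈ 0.067849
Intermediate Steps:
t(l) = l + l² + l³ (t(l) = (l² + l²*l) + l = (l² + l³) + l = l + l² + l³)
t(9)/(-8*10*(-151) - 9) = (9*(1 + 9 + 9²))/(-8*10*(-151) - 9) = (9*(1 + 9 + 81))/(-80*(-151) - 9) = (9*91)/(12080 - 9) = 819/12071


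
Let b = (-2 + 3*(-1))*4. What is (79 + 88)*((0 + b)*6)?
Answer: -20040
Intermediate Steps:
b = -20 (b = (-2 - 3)*4 = -5*4 = -20)
(79 + 88)*((0 + b)*6) = (79 + 88)*((0 - 20)*6) = 167*(-20*6) = 167*(-120) = -20040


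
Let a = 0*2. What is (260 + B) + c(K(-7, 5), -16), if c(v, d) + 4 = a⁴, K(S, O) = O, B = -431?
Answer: -175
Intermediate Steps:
a = 0
c(v, d) = -4 (c(v, d) = -4 + 0⁴ = -4 + 0 = -4)
(260 + B) + c(K(-7, 5), -16) = (260 - 431) - 4 = -171 - 4 = -175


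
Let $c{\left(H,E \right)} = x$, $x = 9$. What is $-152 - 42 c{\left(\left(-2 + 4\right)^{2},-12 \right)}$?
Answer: $-530$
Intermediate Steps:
$c{\left(H,E \right)} = 9$
$-152 - 42 c{\left(\left(-2 + 4\right)^{2},-12 \right)} = -152 - 378 = -530$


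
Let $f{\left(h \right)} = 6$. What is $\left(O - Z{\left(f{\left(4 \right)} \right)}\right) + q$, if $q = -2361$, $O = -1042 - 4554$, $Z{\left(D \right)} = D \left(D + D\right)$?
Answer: $-8029$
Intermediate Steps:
$Z{\left(D \right)} = 2 D^{2}$ ($Z{\left(D \right)} = D 2 D = 2 D^{2}$)
$O = -5596$
$\left(O - Z{\left(f{\left(4 \right)} \right)}\right) + q = \left(-5596 - 2 \cdot 6^{2}\right) - 2361 = \left(-5596 - 2 \cdot 36\right) - 2361 = \left(-5596 - 72\right) - 2361 = -5668 - 2361 = -8029$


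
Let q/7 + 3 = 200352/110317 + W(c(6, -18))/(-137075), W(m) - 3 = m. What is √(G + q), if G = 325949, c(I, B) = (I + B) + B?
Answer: √2981261004738491407957343/3024340555 ≈ 570.91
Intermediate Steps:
c(I, B) = I + 2*B (c(I, B) = (B + I) + B = I + 2*B)
W(m) = 3 + m
q = -125292155562/15121702775 (q = -21 + 7*(200352/110317 + (3 + (6 + 2*(-18)))/(-137075)) = -21 + 7*(200352*(1/110317) + (3 + (6 - 36))*(-1/137075)) = -21 + 7*(200352/110317 + (3 - 30)*(-1/137075)) = -21 + 7*(200352/110317 - 27*(-1/137075)) = -21 + 7*(200352/110317 + 27/137075) = -21 + 7*(27466228959/15121702775) = -21 + 192263602713/15121702775 = -125292155562/15121702775 ≈ -8.2856)
√(G + q) = √(325949 - 125292155562/15121702775) = √(4928778605652913/15121702775) = √2981261004738491407957343/3024340555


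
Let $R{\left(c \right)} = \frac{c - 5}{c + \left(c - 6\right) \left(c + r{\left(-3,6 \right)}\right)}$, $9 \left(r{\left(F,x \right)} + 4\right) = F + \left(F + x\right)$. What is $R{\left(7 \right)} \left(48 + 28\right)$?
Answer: $\frac{76}{5} \approx 15.2$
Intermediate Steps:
$r{\left(F,x \right)} = -4 + \frac{x}{9} + \frac{2 F}{9}$ ($r{\left(F,x \right)} = -4 + \frac{F + \left(F + x\right)}{9} = -4 + \frac{x + 2 F}{9} = -4 + \left(\frac{x}{9} + \frac{2 F}{9}\right) = -4 + \frac{x}{9} + \frac{2 F}{9}$)
$R{\left(c \right)} = \frac{-5 + c}{c + \left(-6 + c\right) \left(-4 + c\right)}$ ($R{\left(c \right)} = \frac{c - 5}{c + \left(c - 6\right) \left(c + \left(-4 + \frac{1}{9} \cdot 6 + \frac{2}{9} \left(-3\right)\right)\right)} = \frac{-5 + c}{c + \left(-6 + c\right) \left(c - 4\right)} = \frac{-5 + c}{c + \left(-6 + c\right) \left(-4 + c\right)}$)
$R{\left(7 \right)} \left(48 + 28\right) = \frac{-5 + 7}{24 + 7^{2} - 63} \left(48 + 28\right) = \frac{1}{24 + 49 - 63} \cdot 2 \cdot 76 = \frac{1}{10} \cdot 2 \cdot 76 = \frac{1}{5} \cdot 76 = \frac{76}{5}$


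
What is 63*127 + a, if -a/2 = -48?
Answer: 8097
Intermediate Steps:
a = 96 (a = -2*(-48) = 96)
63*127 + a = 63*127 + 96 = 8001 + 96 = 8097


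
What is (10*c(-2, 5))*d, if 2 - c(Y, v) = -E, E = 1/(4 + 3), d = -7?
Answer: -150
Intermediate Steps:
E = ⅐ (E = 1/7 = ⅐ ≈ 0.14286)
c(Y, v) = 15/7 (c(Y, v) = 2 - (-1)/7 = 2 - 1*(-⅐) = 2 + ⅐ = 15/7)
(10*c(-2, 5))*d = (10*(15/7))*(-7) = (150/7)*(-7) = -150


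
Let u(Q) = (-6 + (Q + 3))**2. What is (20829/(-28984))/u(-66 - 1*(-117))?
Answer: -6943/22259712 ≈ -0.00031191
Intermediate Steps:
u(Q) = (-3 + Q)**2 (u(Q) = (-6 + (3 + Q))**2 = (-3 + Q)**2)
(20829/(-28984))/u(-66 - 1*(-117)) = (20829/(-28984))/((-3 + (-66 - 1*(-117)))**2) = (20829*(-1/28984))/((-3 + (-66 + 117))**2) = -20829/(28984*(-3 + 51)**2) = -20829/(28984*(48**2)) = -20829/28984/2304 = -20829/28984*1/2304 = -6943/22259712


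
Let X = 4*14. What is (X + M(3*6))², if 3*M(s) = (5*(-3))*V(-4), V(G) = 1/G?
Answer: 52441/16 ≈ 3277.6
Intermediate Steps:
X = 56
M(s) = 5/4 (M(s) = ((5*(-3))/(-4))/3 = (-15*(-¼))/3 = (⅓)*(15/4) = 5/4)
(X + M(3*6))² = (56 + 5/4)² = (229/4)² = 52441/16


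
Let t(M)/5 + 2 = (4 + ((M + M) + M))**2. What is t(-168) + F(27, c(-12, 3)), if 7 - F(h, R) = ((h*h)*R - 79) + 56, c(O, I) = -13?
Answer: 1259497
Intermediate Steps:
t(M) = -10 + 5*(4 + 3*M)**2 (t(M) = -10 + 5*(4 + ((M + M) + M))**2 = -10 + 5*(4 + (2*M + M))**2 = -10 + 5*(4 + 3*M)**2)
F(h, R) = 30 - R*h**2 (F(h, R) = 7 - (((h*h)*R - 79) + 56) = 7 - ((h**2*R - 79) + 56) = 7 - ((R*h**2 - 79) + 56) = 7 - ((-79 + R*h**2) + 56) = 7 - (-23 + R*h**2) = 7 + (23 - R*h**2) = 30 - R*h**2)
t(-168) + F(27, c(-12, 3)) = (-10 + 5*(4 + 3*(-168))**2) + (30 - 1*(-13)*27**2) = (-10 + 5*(4 - 504)**2) + (30 - 1*(-13)*729) = (-10 + 5*(-500)**2) + (30 + 9477) = (-10 + 5*250000) + 9507 = (-10 + 1250000) + 9507 = 1249990 + 9507 = 1259497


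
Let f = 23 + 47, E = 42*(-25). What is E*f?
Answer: -73500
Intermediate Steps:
E = -1050
f = 70
E*f = -1050*70 = -73500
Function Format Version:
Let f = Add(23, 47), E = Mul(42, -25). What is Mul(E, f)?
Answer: -73500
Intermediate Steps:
E = -1050
f = 70
Mul(E, f) = Mul(-1050, 70) = -73500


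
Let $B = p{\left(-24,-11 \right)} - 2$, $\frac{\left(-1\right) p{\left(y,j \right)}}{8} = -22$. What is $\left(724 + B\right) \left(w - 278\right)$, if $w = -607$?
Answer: $-794730$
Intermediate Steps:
$p{\left(y,j \right)} = 176$ ($p{\left(y,j \right)} = \left(-8\right) \left(-22\right) = 176$)
$B = 174$ ($B = 176 - 2 = 174$)
$\left(724 + B\right) \left(w - 278\right) = \left(724 + 174\right) \left(-607 - 278\right) = 898 \left(-607 - 278\right) = 898 \left(-885\right) = -794730$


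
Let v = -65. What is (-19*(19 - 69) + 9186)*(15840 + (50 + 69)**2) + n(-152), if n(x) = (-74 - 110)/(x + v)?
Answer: 65987559696/217 ≈ 3.0409e+8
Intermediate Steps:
n(x) = -184/(-65 + x) (n(x) = (-74 - 110)/(x - 65) = -184/(-65 + x))
(-19*(19 - 69) + 9186)*(15840 + (50 + 69)**2) + n(-152) = (-19*(19 - 69) + 9186)*(15840 + (50 + 69)**2) - 184/(-65 - 152) = (-19*(-50) + 9186)*(15840 + 119**2) - 184/(-217) = (950 + 9186)*(15840 + 14161) - 184*(-1/217) = 10136*30001 + 184/217 = 304090136 + 184/217 = 65987559696/217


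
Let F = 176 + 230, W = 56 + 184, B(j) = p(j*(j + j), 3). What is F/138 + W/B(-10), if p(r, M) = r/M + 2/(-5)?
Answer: 225091/34293 ≈ 6.5638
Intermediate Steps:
p(r, M) = -⅖ + r/M (p(r, M) = r/M + 2*(-⅕) = r/M - ⅖ = -⅖ + r/M)
B(j) = -⅖ + 2*j²/3 (B(j) = -⅖ + (j*(j + j))/3 = -⅖ + (j*(2*j))*(⅓) = -⅖ + (2*j²)*(⅓) = -⅖ + 2*j²/3)
W = 240
F = 406
F/138 + W/B(-10) = 406/138 + 240/(-⅖ + (⅔)*(-10)²) = 406*(1/138) + 240/(-⅖ + (⅔)*100) = 203/69 + 240/(-⅖ + 200/3) = 203/69 + 240/(994/15) = 203/69 + 240*(15/994) = 203/69 + 1800/497 = 225091/34293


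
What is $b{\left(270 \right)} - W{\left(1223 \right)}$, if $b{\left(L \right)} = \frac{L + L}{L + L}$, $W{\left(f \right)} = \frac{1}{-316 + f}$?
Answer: $\frac{906}{907} \approx 0.9989$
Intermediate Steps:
$b{\left(L \right)} = 1$ ($b{\left(L \right)} = \frac{2 L}{2 L} = 2 L \frac{1}{2 L} = 1$)
$b{\left(270 \right)} - W{\left(1223 \right)} = 1 - \frac{1}{-316 + 1223} = 1 - \frac{1}{907} = \frac{906}{907}$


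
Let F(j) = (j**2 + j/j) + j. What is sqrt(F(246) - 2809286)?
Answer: I*sqrt(2748523) ≈ 1657.9*I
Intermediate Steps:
F(j) = 1 + j + j**2 (F(j) = (j**2 + 1) + j = (1 + j**2) + j = 1 + j + j**2)
sqrt(F(246) - 2809286) = sqrt((1 + 246 + 246**2) - 2809286) = sqrt((1 + 246 + 60516) - 2809286) = sqrt(60763 - 2809286) = sqrt(-2748523) = I*sqrt(2748523)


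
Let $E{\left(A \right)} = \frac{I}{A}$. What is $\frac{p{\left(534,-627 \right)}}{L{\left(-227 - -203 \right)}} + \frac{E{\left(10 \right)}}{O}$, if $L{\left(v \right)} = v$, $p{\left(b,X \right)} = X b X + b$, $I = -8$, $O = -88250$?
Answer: $- \frac{3859676628121}{441250} \approx -8.7471 \cdot 10^{6}$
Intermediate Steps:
$E{\left(A \right)} = - \frac{8}{A}$
$p{\left(b,X \right)} = b + b X^{2}$ ($p{\left(b,X \right)} = b X^{2} + b = b + b X^{2}$)
$\frac{p{\left(534,-627 \right)}}{L{\left(-227 - -203 \right)}} + \frac{E{\left(10 \right)}}{O} = \frac{534 \left(1 + \left(-627\right)^{2}\right)}{-227 - -203} + \frac{\left(-8\right) \frac{1}{10}}{-88250} = \frac{534 \left(1 + 393129\right)}{-227 + 203} + \left(-8\right) \frac{1}{10} \left(- \frac{1}{88250}\right) = \frac{534 \cdot 393130}{-24} - - \frac{2}{220625} = 209931420 \left(- \frac{1}{24}\right) + \frac{2}{220625} = - \frac{17494285}{2} + \frac{2}{220625} = - \frac{3859676628121}{441250}$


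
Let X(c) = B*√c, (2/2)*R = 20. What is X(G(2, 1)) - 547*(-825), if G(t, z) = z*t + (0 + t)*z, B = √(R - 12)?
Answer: 451275 + 4*√2 ≈ 4.5128e+5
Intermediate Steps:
R = 20
B = 2*√2 (B = √(20 - 12) = √8 = 2*√2 ≈ 2.8284)
G(t, z) = 2*t*z (G(t, z) = t*z + t*z = 2*t*z)
X(c) = 2*√2*√c (X(c) = (2*√2)*√c = 2*√2*√c)
X(G(2, 1)) - 547*(-825) = 2*√2*√(2*2*1) - 547*(-825) = 2*√2*√4 + 451275 = 2*√2*2 + 451275 = 4*√2 + 451275 = 451275 + 4*√2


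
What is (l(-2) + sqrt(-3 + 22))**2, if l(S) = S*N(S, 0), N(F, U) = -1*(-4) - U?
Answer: (8 - sqrt(19))**2 ≈ 13.258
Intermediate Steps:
N(F, U) = 4 - U
l(S) = 4*S (l(S) = S*(4 - 1*0) = S*(4 + 0) = S*4 = 4*S)
(l(-2) + sqrt(-3 + 22))**2 = (4*(-2) + sqrt(-3 + 22))**2 = (-8 + sqrt(19))**2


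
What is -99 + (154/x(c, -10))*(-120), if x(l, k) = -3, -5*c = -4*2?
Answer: 6061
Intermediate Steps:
c = 8/5 (c = -(-4)*2/5 = -1/5*(-8) = 8/5 ≈ 1.6000)
-99 + (154/x(c, -10))*(-120) = -99 + (154/(-3))*(-120) = -99 + (154*(-1/3))*(-120) = -99 - 154/3*(-120) = -99 + 6160 = 6061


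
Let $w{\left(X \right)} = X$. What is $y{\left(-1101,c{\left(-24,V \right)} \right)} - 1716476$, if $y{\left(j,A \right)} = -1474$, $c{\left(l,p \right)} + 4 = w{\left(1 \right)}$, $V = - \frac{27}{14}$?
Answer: $-1717950$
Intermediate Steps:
$V = - \frac{27}{14}$ ($V = \left(-27\right) \frac{1}{14} = - \frac{27}{14} \approx -1.9286$)
$c{\left(l,p \right)} = -3$ ($c{\left(l,p \right)} = -4 + 1 = -3$)
$y{\left(-1101,c{\left(-24,V \right)} \right)} - 1716476 = -1474 - 1716476 = -1717950$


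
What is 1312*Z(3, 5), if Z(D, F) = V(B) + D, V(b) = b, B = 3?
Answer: 7872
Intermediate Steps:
Z(D, F) = 3 + D
1312*Z(3, 5) = 1312*(3 + 3) = 1312*6 = 7872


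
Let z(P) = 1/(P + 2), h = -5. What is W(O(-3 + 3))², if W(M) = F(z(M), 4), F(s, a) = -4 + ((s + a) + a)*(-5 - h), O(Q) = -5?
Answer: 16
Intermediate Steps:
z(P) = 1/(2 + P)
F(s, a) = -4 (F(s, a) = -4 + ((s + a) + a)*(-5 - 1*(-5)) = -4 + ((a + s) + a)*(-5 + 5) = -4 + (s + 2*a)*0 = -4 + 0 = -4)
W(M) = -4
W(O(-3 + 3))² = (-4)² = 16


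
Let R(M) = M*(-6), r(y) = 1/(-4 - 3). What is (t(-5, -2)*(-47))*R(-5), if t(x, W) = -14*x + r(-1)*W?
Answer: -693720/7 ≈ -99103.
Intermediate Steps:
r(y) = -1/7 (r(y) = 1/(-7) = -1/7)
R(M) = -6*M
t(x, W) = -14*x - W/7
(t(-5, -2)*(-47))*R(-5) = ((-14*(-5) - 1/7*(-2))*(-47))*(-6*(-5)) = ((70 + 2/7)*(-47))*30 = ((492/7)*(-47))*30 = -23124/7*30 = -693720/7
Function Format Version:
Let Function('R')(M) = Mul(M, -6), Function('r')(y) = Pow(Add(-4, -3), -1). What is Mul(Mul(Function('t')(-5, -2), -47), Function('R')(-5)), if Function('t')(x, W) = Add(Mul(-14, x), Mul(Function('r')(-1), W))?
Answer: Rational(-693720, 7) ≈ -99103.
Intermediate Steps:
Function('r')(y) = Rational(-1, 7) (Function('r')(y) = Pow(-7, -1) = Rational(-1, 7))
Function('R')(M) = Mul(-6, M)
Function('t')(x, W) = Add(Mul(-14, x), Mul(Rational(-1, 7), W))
Mul(Mul(Function('t')(-5, -2), -47), Function('R')(-5)) = Mul(Mul(Add(Mul(-14, -5), Mul(Rational(-1, 7), -2)), -47), Mul(-6, -5)) = Mul(Mul(Add(70, Rational(2, 7)), -47), 30) = Mul(Mul(Rational(492, 7), -47), 30) = Mul(Rational(-23124, 7), 30) = Rational(-693720, 7)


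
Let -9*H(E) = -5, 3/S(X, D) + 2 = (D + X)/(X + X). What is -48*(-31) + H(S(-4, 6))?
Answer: 13397/9 ≈ 1488.6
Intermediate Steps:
S(X, D) = 3/(-2 + (D + X)/(2*X)) (S(X, D) = 3/(-2 + (D + X)/(X + X)) = 3/(-2 + (D + X)/((2*X))) = 3/(-2 + (D + X)*(1/(2*X))) = 3/(-2 + (D + X)/(2*X)))
H(E) = 5/9 (H(E) = -1/9*(-5) = 5/9)
-48*(-31) + H(S(-4, 6)) = -48*(-31) + 5/9 = 1488 + 5/9 = 13397/9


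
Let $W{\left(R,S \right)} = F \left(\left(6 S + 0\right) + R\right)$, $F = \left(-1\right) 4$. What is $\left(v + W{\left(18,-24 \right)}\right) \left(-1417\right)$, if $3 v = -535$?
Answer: $- \frac{1384409}{3} \approx -4.6147 \cdot 10^{5}$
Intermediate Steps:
$v = - \frac{535}{3}$ ($v = \frac{1}{3} \left(-535\right) = - \frac{535}{3} \approx -178.33$)
$F = -4$
$W{\left(R,S \right)} = - 24 S - 4 R$ ($W{\left(R,S \right)} = - 4 \left(\left(6 S + 0\right) + R\right) = - 4 \left(6 S + R\right) = - 4 \left(R + 6 S\right) = - 24 S - 4 R$)
$\left(v + W{\left(18,-24 \right)}\right) \left(-1417\right) = \left(- \frac{535}{3} - -504\right) \left(-1417\right) = \left(- \frac{535}{3} + \left(576 - 72\right)\right) \left(-1417\right) = \left(- \frac{535}{3} + 504\right) \left(-1417\right) = \frac{977}{3} \left(-1417\right) = - \frac{1384409}{3}$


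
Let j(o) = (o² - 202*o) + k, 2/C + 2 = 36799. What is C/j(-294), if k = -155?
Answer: 2/5360182193 ≈ 3.7312e-10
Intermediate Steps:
C = 2/36797 (C = 2/(-2 + 36799) = 2/36797 ≈ 5.4352e-5)
j(o) = -155 + o² - 202*o (j(o) = (o² - 202*o) - 155 = -155 + o² - 202*o)
C/j(-294) = 2/(36797*(-155 + (-294)² - 202*(-294))) = 2/(36797*(-155 + 86436 + 59388)) = (2/36797)/145669 = (2/36797)*(1/145669) = 2/5360182193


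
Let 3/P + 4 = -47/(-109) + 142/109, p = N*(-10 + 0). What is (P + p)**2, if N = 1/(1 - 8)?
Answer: 32761/2989441 ≈ 0.010959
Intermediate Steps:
N = -1/7 (N = 1/(-7) = -1/7 ≈ -0.14286)
p = 10/7 (p = -(-10 + 0)/7 = -1/7*(-10) = 10/7 ≈ 1.4286)
P = -327/247 (P = 3/(-4 + (-47/(-109) + 142/109)) = 3/(-4 + (-47*(-1/109) + 142*(1/109))) = 3/(-4 + (47/109 + 142/109)) = 3/(-4 + 189/109) = 3/(-247/109) = 3*(-109/247) = -327/247 ≈ -1.3239)
(P + p)**2 = (-327/247 + 10/7)**2 = (181/1729)**2 = 32761/2989441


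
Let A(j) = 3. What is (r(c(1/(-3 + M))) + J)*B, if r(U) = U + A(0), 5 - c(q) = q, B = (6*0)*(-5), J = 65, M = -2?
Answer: 0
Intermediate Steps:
B = 0 (B = 0*(-5) = 0)
c(q) = 5 - q
r(U) = 3 + U (r(U) = U + 3 = 3 + U)
(r(c(1/(-3 + M))) + J)*B = ((3 + (5 - 1/(-3 - 2))) + 65)*0 = ((3 + (5 - 1/(-5))) + 65)*0 = ((3 + (5 - 1*(-⅕))) + 65)*0 = ((3 + (5 + ⅕)) + 65)*0 = ((3 + 26/5) + 65)*0 = (41/5 + 65)*0 = (366/5)*0 = 0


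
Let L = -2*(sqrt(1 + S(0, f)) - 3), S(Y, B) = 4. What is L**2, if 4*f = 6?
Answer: 56 - 24*sqrt(5) ≈ 2.3344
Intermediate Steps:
f = 3/2 (f = (1/4)*6 = 3/2 ≈ 1.5000)
L = 6 - 2*sqrt(5) (L = -2*(sqrt(1 + 4) - 3) = -2*(sqrt(5) - 3) = -2*(-3 + sqrt(5)) = 6 - 2*sqrt(5) ≈ 1.5279)
L**2 = (6 - 2*sqrt(5))**2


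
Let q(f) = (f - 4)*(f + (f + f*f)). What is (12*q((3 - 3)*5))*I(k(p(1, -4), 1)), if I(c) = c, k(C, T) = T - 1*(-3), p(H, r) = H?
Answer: 0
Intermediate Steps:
k(C, T) = 3 + T (k(C, T) = T + 3 = 3 + T)
q(f) = (-4 + f)*(f² + 2*f) (q(f) = (-4 + f)*(f + (f + f²)) = (-4 + f)*(f² + 2*f))
(12*q((3 - 3)*5))*I(k(p(1, -4), 1)) = (12*(((3 - 3)*5)*(-8 + ((3 - 3)*5)² - 2*(3 - 3)*5)))*(3 + 1) = (12*((0*5)*(-8 + (0*5)² - 0*5)))*4 = (12*(0*(-8 + 0² - 2*0)))*4 = (12*(0*(-8 + 0 + 0)))*4 = (12*(0*(-8)))*4 = (12*0)*4 = 0*4 = 0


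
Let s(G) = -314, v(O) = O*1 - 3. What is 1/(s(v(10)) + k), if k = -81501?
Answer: -1/81815 ≈ -1.2223e-5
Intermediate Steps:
v(O) = -3 + O (v(O) = O - 3 = -3 + O)
1/(s(v(10)) + k) = 1/(-314 - 81501) = 1/(-81815) = -1/81815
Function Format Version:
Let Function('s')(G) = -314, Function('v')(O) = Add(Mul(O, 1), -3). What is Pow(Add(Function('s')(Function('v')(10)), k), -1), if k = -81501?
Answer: Rational(-1, 81815) ≈ -1.2223e-5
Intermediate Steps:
Function('v')(O) = Add(-3, O) (Function('v')(O) = Add(O, -3) = Add(-3, O))
Pow(Add(Function('s')(Function('v')(10)), k), -1) = Pow(Add(-314, -81501), -1) = Pow(-81815, -1) = Rational(-1, 81815)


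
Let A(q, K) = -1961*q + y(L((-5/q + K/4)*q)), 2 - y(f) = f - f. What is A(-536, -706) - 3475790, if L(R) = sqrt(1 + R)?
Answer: -2424692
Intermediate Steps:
y(f) = 2 (y(f) = 2 - (f - f) = 2 - 1*0 = 2 + 0 = 2)
A(q, K) = 2 - 1961*q (A(q, K) = -1961*q + 2 = 2 - 1961*q)
A(-536, -706) - 3475790 = (2 - 1961*(-536)) - 3475790 = (2 + 1051096) - 3475790 = 1051098 - 3475790 = -2424692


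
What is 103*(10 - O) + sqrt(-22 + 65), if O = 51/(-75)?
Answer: 27501/25 + sqrt(43) ≈ 1106.6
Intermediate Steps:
O = -17/25 (O = 51*(-1/75) = -17/25 ≈ -0.68000)
103*(10 - O) + sqrt(-22 + 65) = 103*(10 - 1*(-17/25)) + sqrt(-22 + 65) = 103*(10 + 17/25) + sqrt(43) = 103*(267/25) + sqrt(43) = 27501/25 + sqrt(43)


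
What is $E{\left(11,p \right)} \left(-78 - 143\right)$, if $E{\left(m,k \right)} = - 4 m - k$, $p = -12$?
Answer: $7072$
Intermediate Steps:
$E{\left(m,k \right)} = - k - 4 m$
$E{\left(11,p \right)} \left(-78 - 143\right) = \left(\left(-1\right) \left(-12\right) - 44\right) \left(-78 - 143\right) = \left(12 - 44\right) \left(-221\right) = \left(-32\right) \left(-221\right) = 7072$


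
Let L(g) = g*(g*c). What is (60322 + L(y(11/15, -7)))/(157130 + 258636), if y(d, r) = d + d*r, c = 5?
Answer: 11619/79955 ≈ 0.14532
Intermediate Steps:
L(g) = 5*g**2 (L(g) = g*(g*5) = g*(5*g) = 5*g**2)
(60322 + L(y(11/15, -7)))/(157130 + 258636) = (60322 + 5*((11/15)*(1 - 7))**2)/(157130 + 258636) = (60322 + 5*((11*(1/15))*(-6))**2)/415766 = (60322 + 5*((11/15)*(-6))**2)*(1/415766) = (60322 + 5*(-22/5)**2)*(1/415766) = (60322 + 5*(484/25))*(1/415766) = (60322 + 484/5)*(1/415766) = (302094/5)*(1/415766) = 11619/79955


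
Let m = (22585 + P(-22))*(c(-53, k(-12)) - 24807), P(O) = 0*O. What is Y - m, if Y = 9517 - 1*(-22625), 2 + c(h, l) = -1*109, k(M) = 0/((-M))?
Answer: 562805172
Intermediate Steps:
k(M) = 0 (k(M) = 0*(-1/M) = 0)
c(h, l) = -111 (c(h, l) = -2 - 1*109 = -2 - 109 = -111)
P(O) = 0
m = -562773030 (m = (22585 + 0)*(-111 - 24807) = 22585*(-24918) = -562773030)
Y = 32142 (Y = 9517 + 22625 = 32142)
Y - m = 32142 - 1*(-562773030) = 32142 + 562773030 = 562805172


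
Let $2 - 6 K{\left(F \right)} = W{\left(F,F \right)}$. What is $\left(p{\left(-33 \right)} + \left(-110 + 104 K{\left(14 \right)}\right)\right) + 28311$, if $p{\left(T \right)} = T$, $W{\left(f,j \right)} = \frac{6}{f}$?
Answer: $\frac{592100}{21} \approx 28195.0$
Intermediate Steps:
$K{\left(F \right)} = \frac{1}{3} - \frac{1}{F}$ ($K{\left(F \right)} = \frac{1}{3} - \frac{6 \frac{1}{F}}{6} = \frac{1}{3} - \frac{1}{F}$)
$\left(p{\left(-33 \right)} + \left(-110 + 104 K{\left(14 \right)}\right)\right) + 28311 = \left(-33 - \left(110 - 104 \frac{-3 + 14}{3 \cdot 14}\right)\right) + 28311 = \left(-33 - \left(110 - 104 \cdot \frac{1}{3} \cdot \frac{1}{14} \cdot 11\right)\right) + 28311 = \left(-33 + \left(-110 + 104 \cdot \frac{11}{42}\right)\right) + 28311 = \left(-33 + \left(-110 + \frac{572}{21}\right)\right) + 28311 = \left(-33 - \frac{1738}{21}\right) + 28311 = - \frac{2431}{21} + 28311 = \frac{592100}{21}$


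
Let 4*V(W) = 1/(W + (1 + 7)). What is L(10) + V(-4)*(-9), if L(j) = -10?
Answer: -169/16 ≈ -10.563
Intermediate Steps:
V(W) = 1/(4*(8 + W)) (V(W) = 1/(4*(W + (1 + 7))) = 1/(4*(W + 8)) = 1/(4*(8 + W)))
L(10) + V(-4)*(-9) = -10 + (1/(4*(8 - 4)))*(-9) = -10 + ((¼)/4)*(-9) = -10 + ((¼)*(¼))*(-9) = -10 + (1/16)*(-9) = -10 - 9/16 = -169/16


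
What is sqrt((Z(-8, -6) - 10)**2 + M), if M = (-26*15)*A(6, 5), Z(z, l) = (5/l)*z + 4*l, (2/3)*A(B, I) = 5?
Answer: I*sqrt(19601)/3 ≈ 46.668*I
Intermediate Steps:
A(B, I) = 15/2 (A(B, I) = (3/2)*5 = 15/2)
Z(z, l) = 4*l + 5*z/l (Z(z, l) = 5*z/l + 4*l = 4*l + 5*z/l)
M = -2925 (M = -26*15*(15/2) = -390*15/2 = -2925)
sqrt((Z(-8, -6) - 10)**2 + M) = sqrt(((4*(-6) + 5*(-8)/(-6)) - 10)**2 - 2925) = sqrt(((-24 + 5*(-8)*(-1/6)) - 10)**2 - 2925) = sqrt(((-24 + 20/3) - 10)**2 - 2925) = sqrt((-52/3 - 10)**2 - 2925) = sqrt((-82/3)**2 - 2925) = sqrt(6724/9 - 2925) = sqrt(-19601/9) = I*sqrt(19601)/3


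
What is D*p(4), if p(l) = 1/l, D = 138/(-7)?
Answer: -69/14 ≈ -4.9286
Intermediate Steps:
D = -138/7 (D = 138*(-⅐) = -138/7 ≈ -19.714)
D*p(4) = -138/7/4 = -138/7*¼ = -69/14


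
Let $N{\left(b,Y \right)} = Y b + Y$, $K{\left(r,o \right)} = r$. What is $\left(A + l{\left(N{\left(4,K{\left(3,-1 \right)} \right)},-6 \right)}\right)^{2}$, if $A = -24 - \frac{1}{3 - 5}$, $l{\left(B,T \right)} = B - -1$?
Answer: $\frac{225}{4} \approx 56.25$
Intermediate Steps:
$N{\left(b,Y \right)} = Y + Y b$
$l{\left(B,T \right)} = 1 + B$ ($l{\left(B,T \right)} = B + 1 = 1 + B$)
$A = - \frac{47}{2}$ ($A = -24 - \frac{1}{-2} = -24 - - \frac{1}{2} = -24 + \frac{1}{2} = - \frac{47}{2} \approx -23.5$)
$\left(A + l{\left(N{\left(4,K{\left(3,-1 \right)} \right)},-6 \right)}\right)^{2} = \left(- \frac{47}{2} + \left(1 + 3 \left(1 + 4\right)\right)\right)^{2} = \left(- \frac{47}{2} + \left(1 + 3 \cdot 5\right)\right)^{2} = \left(- \frac{47}{2} + \left(1 + 15\right)\right)^{2} = \left(- \frac{47}{2} + 16\right)^{2} = \left(- \frac{15}{2}\right)^{2} = \frac{225}{4}$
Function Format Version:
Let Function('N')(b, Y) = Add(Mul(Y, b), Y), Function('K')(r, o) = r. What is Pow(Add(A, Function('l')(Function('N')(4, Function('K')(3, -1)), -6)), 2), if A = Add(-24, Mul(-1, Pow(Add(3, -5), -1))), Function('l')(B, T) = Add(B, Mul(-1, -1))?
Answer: Rational(225, 4) ≈ 56.250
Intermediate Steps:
Function('N')(b, Y) = Add(Y, Mul(Y, b))
Function('l')(B, T) = Add(1, B) (Function('l')(B, T) = Add(B, 1) = Add(1, B))
A = Rational(-47, 2) (A = Add(-24, Mul(-1, Pow(-2, -1))) = Add(-24, Mul(-1, Rational(-1, 2))) = Add(-24, Rational(1, 2)) = Rational(-47, 2) ≈ -23.500)
Pow(Add(A, Function('l')(Function('N')(4, Function('K')(3, -1)), -6)), 2) = Pow(Add(Rational(-47, 2), Add(1, Mul(3, Add(1, 4)))), 2) = Pow(Add(Rational(-47, 2), Add(1, Mul(3, 5))), 2) = Pow(Add(Rational(-47, 2), Add(1, 15)), 2) = Pow(Add(Rational(-47, 2), 16), 2) = Pow(Rational(-15, 2), 2) = Rational(225, 4)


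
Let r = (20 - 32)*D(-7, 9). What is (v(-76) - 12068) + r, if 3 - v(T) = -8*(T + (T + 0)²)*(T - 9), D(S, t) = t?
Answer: -3888173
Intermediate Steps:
r = -108 (r = (20 - 32)*9 = -12*9 = -108)
v(T) = 3 + 8*(-9 + T)*(T + T²) (v(T) = 3 - (-8)*(T + (T + 0)²)*(T - 9) = 3 - (-8)*(T + T²)*(-9 + T) = 3 - (-8)*(-9 + T)*(T + T²) = 3 + 8*(-9 + T)*(T + T²))
(v(-76) - 12068) + r = ((3 - 72*(-76) - 64*(-76)² + 8*(-76)³) - 12068) - 108 = ((3 + 5472 - 64*5776 + 8*(-438976)) - 12068) - 108 = ((3 + 5472 - 369664 - 3511808) - 12068) - 108 = (-3875997 - 12068) - 108 = -3888065 - 108 = -3888173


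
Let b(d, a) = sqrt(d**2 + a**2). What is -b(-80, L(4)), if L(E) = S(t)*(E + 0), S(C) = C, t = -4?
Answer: -16*sqrt(26) ≈ -81.584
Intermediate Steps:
L(E) = -4*E (L(E) = -4*(E + 0) = -4*E)
b(d, a) = sqrt(a**2 + d**2)
-b(-80, L(4)) = -sqrt((-4*4)**2 + (-80)**2) = -sqrt((-16)**2 + 6400) = -sqrt(256 + 6400) = -sqrt(6656) = -16*sqrt(26)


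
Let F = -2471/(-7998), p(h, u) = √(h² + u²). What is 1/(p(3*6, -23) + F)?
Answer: -19763058/54558601571 + 63968004*√853/54558601571 ≈ 0.033881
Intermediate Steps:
F = 2471/7998 (F = -2471*(-1/7998) = 2471/7998 ≈ 0.30895)
1/(p(3*6, -23) + F) = 1/(√((3*6)² + (-23)²) + 2471/7998) = 1/(√(18² + 529) + 2471/7998) = 1/(√(324 + 529) + 2471/7998) = 1/(√853 + 2471/7998) = 1/(2471/7998 + √853)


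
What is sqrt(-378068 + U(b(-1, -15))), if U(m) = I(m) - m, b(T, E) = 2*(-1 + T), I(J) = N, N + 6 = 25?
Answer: 3*I*sqrt(42005) ≈ 614.85*I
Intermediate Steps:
N = 19 (N = -6 + 25 = 19)
I(J) = 19
b(T, E) = -2 + 2*T
U(m) = 19 - m
sqrt(-378068 + U(b(-1, -15))) = sqrt(-378068 + (19 - (-2 + 2*(-1)))) = sqrt(-378068 + (19 - (-2 - 2))) = sqrt(-378068 + (19 - 1*(-4))) = sqrt(-378068 + (19 + 4)) = sqrt(-378068 + 23) = sqrt(-378045) = 3*I*sqrt(42005)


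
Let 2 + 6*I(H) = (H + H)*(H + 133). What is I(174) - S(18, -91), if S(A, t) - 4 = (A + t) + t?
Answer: 53897/3 ≈ 17966.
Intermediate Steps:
S(A, t) = 4 + A + 2*t (S(A, t) = 4 + ((A + t) + t) = 4 + (A + 2*t) = 4 + A + 2*t)
I(H) = -1/3 + H*(133 + H)/3 (I(H) = -1/3 + ((H + H)*(H + 133))/6 = -1/3 + ((2*H)*(133 + H))/6 = -1/3 + (2*H*(133 + H))/6 = -1/3 + H*(133 + H)/3)
I(174) - S(18, -91) = (-1/3 + (1/3)*174**2 + (133/3)*174) - (4 + 18 + 2*(-91)) = (-1/3 + (1/3)*30276 + 7714) - (4 + 18 - 182) = (-1/3 + 10092 + 7714) - 1*(-160) = 53417/3 + 160 = 53897/3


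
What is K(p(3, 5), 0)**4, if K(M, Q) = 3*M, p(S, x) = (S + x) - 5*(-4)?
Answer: 49787136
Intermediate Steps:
p(S, x) = 20 + S + x (p(S, x) = (S + x) + 20 = 20 + S + x)
K(p(3, 5), 0)**4 = (3*(20 + 3 + 5))**4 = (3*28)**4 = 84**4 = 49787136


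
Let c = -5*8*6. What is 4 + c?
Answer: -236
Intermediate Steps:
c = -240 (c = -40*6 = -240)
4 + c = 4 - 240 = -236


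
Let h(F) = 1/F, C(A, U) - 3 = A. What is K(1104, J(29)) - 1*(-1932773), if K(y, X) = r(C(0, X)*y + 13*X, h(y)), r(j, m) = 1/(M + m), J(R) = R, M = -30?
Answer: 64011507883/33119 ≈ 1.9328e+6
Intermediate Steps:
C(A, U) = 3 + A
h(F) = 1/F
r(j, m) = 1/(-30 + m)
K(y, X) = 1/(-30 + 1/y)
K(1104, J(29)) - 1*(-1932773) = -1*1104/(-1 + 30*1104) - 1*(-1932773) = -1*1104/(-1 + 33120) + 1932773 = -1*1104/33119 + 1932773 = -1*1104*1/33119 + 1932773 = -1104/33119 + 1932773 = 64011507883/33119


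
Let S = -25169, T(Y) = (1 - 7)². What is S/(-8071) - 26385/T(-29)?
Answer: -70682417/96852 ≈ -729.80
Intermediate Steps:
T(Y) = 36 (T(Y) = (-6)² = 36)
S/(-8071) - 26385/T(-29) = -25169/(-8071) - 26385/36 = -25169*(-1/8071) - 26385*1/36 = 25169/8071 - 8795/12 = -70682417/96852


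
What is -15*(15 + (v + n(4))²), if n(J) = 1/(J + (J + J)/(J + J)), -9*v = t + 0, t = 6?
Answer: -3424/15 ≈ -228.27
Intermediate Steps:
v = -⅔ (v = -(6 + 0)/9 = -⅑*6 = -⅔ ≈ -0.66667)
n(J) = 1/(1 + J) (n(J) = 1/(J + (2*J)/((2*J))) = 1/(J + (2*J)*(1/(2*J))) = 1/(J + 1) = 1/(1 + J))
-15*(15 + (v + n(4))²) = -15*(15 + (-⅔ + 1/(1 + 4))²) = -15*(15 + (-⅔ + 1/5)²) = -15*(15 + (-⅔ + ⅕)²) = -15*(15 + (-7/15)²) = -15*(15 + 49/225) = -15*3424/225 = -3424/15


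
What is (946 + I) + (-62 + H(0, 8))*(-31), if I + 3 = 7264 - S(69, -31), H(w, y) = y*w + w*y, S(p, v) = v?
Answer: 10160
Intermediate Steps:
H(w, y) = 2*w*y (H(w, y) = w*y + w*y = 2*w*y)
I = 7292 (I = -3 + (7264 - 1*(-31)) = -3 + (7264 + 31) = -3 + 7295 = 7292)
(946 + I) + (-62 + H(0, 8))*(-31) = (946 + 7292) + (-62 + 2*0*8)*(-31) = 8238 + (-62 + 0)*(-31) = 8238 - 62*(-31) = 8238 + 1922 = 10160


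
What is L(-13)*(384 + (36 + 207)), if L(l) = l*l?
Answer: 105963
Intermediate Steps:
L(l) = l²
L(-13)*(384 + (36 + 207)) = (-13)²*(384 + (36 + 207)) = 169*(384 + 243) = 169*627 = 105963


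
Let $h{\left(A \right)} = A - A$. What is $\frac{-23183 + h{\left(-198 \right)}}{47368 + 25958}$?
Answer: $- \frac{23183}{73326} \approx -0.31616$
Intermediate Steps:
$h{\left(A \right)} = 0$
$\frac{-23183 + h{\left(-198 \right)}}{47368 + 25958} = \frac{-23183 + 0}{47368 + 25958} = - \frac{23183}{73326}$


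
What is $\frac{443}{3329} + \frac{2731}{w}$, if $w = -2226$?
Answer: $- \frac{8105381}{7410354} \approx -1.0938$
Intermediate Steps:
$\frac{443}{3329} + \frac{2731}{w} = \frac{443}{3329} + \frac{2731}{-2226} = 443 \cdot \frac{1}{3329} + 2731 \left(- \frac{1}{2226}\right) = \frac{443}{3329} - \frac{2731}{2226} = - \frac{8105381}{7410354}$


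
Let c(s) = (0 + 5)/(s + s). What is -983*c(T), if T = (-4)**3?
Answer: 4915/128 ≈ 38.398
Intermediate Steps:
T = -64
c(s) = 5/(2*s) (c(s) = 5/((2*s)) = 5*(1/(2*s)) = 5/(2*s))
-983*c(T) = -4915/(2*(-64)) = -4915*(-1)/(2*64) = -983*(-5/128) = 4915/128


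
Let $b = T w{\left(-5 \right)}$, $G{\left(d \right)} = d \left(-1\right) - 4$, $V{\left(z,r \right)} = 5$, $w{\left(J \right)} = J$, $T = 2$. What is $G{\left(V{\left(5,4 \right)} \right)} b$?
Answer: $90$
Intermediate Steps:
$G{\left(d \right)} = -4 - d$ ($G{\left(d \right)} = - d - 4 = -4 - d$)
$b = -10$ ($b = 2 \left(-5\right) = -10$)
$G{\left(V{\left(5,4 \right)} \right)} b = \left(-4 - 5\right) \left(-10\right) = \left(-9\right) \left(-10\right) = 90$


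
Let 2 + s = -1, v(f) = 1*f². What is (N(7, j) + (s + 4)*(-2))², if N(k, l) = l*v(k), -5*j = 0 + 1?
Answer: 3481/25 ≈ 139.24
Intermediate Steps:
v(f) = f²
s = -3 (s = -2 - 1 = -3)
j = -⅕ (j = -(0 + 1)/5 = -⅕*1 = -⅕ ≈ -0.20000)
N(k, l) = l*k²
(N(7, j) + (s + 4)*(-2))² = (-⅕*7² + (-3 + 4)*(-2))² = (-⅕*49 + 1*(-2))² = (-49/5 - 2)² = (-59/5)² = 3481/25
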